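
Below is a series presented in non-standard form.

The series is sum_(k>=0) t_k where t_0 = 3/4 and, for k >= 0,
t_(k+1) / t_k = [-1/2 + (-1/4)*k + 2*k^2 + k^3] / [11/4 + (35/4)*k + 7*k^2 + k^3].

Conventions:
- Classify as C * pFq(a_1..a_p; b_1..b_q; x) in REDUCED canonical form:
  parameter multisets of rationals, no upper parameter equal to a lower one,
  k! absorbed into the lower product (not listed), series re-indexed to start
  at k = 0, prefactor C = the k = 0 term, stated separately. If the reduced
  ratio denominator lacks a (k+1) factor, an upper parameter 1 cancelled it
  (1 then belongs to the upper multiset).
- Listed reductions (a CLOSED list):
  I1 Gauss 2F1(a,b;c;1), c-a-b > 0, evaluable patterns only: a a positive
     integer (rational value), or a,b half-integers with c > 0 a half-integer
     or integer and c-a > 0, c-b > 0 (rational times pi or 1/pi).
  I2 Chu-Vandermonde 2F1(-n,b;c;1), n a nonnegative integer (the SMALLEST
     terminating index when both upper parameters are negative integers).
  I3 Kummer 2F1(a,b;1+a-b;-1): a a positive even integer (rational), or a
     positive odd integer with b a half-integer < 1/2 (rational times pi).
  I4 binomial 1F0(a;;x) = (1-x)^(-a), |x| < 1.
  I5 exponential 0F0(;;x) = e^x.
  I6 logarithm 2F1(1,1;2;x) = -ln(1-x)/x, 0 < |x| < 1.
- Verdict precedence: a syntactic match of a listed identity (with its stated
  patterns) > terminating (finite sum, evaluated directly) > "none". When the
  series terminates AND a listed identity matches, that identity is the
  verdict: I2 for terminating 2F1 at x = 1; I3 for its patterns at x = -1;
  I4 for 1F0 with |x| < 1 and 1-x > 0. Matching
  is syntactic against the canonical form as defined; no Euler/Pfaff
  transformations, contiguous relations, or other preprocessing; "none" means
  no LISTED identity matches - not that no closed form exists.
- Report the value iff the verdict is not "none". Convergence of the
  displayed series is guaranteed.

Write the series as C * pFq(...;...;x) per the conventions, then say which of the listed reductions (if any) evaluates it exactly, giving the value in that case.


With C = 3/4: the canonical form is 2F1(-1/2, 2; 11/2; 1). Verdict (x = 1): Gauss's theorem (I1) applies (x = 1: the Gamma ratio telescopes since c-a-b = 4 > 0 and a = 2 in Z>0). Value: 189/320.

The tell: x = 1 and the ratio is unreduced: k + 1/2 divides both sides (C = 3/4, x = 1).
Ratio: r(k) = 1 * (k-1/2) (k+2) / [(k+11/2) (k+1)] - poly over poly, x = 1 from leading terms; C = 3/4 at k = 0.


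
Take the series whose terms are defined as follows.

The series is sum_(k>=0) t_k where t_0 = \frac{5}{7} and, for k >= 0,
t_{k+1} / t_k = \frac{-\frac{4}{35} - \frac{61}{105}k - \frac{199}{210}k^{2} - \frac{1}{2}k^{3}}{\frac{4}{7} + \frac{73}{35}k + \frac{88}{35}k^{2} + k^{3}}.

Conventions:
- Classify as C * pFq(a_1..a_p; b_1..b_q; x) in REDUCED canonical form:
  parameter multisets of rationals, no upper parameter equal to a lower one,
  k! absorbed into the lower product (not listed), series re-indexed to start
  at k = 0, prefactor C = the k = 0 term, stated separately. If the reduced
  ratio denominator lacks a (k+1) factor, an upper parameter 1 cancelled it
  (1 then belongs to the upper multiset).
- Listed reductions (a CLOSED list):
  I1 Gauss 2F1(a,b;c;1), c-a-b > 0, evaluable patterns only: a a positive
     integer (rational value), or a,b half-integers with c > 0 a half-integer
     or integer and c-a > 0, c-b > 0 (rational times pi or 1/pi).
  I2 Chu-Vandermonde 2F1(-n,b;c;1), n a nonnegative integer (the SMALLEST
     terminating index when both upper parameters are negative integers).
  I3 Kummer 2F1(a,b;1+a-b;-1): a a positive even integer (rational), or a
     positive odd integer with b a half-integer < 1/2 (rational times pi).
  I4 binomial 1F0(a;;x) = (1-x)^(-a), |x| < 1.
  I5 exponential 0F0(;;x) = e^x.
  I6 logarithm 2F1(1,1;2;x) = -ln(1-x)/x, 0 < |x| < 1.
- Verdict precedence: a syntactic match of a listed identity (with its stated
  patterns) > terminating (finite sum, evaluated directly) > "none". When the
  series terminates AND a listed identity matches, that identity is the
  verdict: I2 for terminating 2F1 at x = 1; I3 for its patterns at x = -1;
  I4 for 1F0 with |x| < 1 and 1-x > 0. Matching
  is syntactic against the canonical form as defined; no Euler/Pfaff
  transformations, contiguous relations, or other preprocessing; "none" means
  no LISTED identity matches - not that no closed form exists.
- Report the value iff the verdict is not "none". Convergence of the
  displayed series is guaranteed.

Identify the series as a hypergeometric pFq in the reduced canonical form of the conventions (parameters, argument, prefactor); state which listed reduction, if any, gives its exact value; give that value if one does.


First insight: with t_0 = \frac{5}{7}, roots of the ratio polynomials (C = 5/7, x = -1/2) are the negated parameters.
Consecutive-term ratio: r(k) = -\frac{1}{2} * (k+\frac{3}{7}) (k+\frac{2}{3}) / [(k+\frac{5}{7}) (k+1)] - poly over poly, x = -\frac{1}{2} from leading terms; C = \frac{5}{7} at k = 0.

The series (x = -\frac{1}{2}) is 2F1: upper {\frac{3}{7}, \frac{2}{3}}, lower {\frac{5}{7}}, prefactor \frac{5}{7}. Verdict: none - this 2F1 at x = -\frac{1}{2} matches no listed pattern, and upper {\frac{3}{7}, \frac{2}{3}} holds no stopper.


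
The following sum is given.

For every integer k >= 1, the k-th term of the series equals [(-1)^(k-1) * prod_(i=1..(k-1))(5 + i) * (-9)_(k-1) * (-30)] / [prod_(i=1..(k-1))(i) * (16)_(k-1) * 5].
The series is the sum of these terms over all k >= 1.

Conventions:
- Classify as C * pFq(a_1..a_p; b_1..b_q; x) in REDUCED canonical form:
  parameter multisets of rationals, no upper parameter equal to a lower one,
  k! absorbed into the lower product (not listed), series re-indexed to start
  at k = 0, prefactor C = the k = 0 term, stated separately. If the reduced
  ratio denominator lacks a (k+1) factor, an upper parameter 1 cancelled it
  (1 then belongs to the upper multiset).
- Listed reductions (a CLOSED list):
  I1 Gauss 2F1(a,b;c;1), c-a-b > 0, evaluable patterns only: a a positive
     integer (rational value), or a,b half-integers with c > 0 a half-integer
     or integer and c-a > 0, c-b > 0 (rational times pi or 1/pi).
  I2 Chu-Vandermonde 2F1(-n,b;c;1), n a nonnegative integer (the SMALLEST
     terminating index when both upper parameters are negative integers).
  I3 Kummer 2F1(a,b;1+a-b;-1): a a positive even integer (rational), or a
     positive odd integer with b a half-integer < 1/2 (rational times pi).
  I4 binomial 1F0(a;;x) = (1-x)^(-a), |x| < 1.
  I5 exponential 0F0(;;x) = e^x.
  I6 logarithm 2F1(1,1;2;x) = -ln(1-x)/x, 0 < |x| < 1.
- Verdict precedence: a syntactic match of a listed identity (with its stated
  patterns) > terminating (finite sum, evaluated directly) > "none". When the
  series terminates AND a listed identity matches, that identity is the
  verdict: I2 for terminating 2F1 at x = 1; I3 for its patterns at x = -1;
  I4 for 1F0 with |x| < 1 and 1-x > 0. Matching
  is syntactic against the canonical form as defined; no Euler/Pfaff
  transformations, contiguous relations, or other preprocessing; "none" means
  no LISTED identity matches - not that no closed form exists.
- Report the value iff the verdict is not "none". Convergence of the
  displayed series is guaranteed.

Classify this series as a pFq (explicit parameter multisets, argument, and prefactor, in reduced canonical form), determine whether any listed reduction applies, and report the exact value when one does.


With C = -6: the canonical form is 2F1(-9, 6; 16; -1). Verdict: the Kummer evaluation I3 applies (x = -1; c = 16 equals 1+a-b for upper {-9, 6}: listed pattern). Its exact value is -273/2.

First insight: t_0 being -6, the constant factors (C = -6) combine into one prefactor.
Consecutive-term ratio: r(k) = (-1) * (k-9) (k+6) / [(k+16) (k+1)] - rational in k. x = (-1); t_0 = -6; negate the roots.


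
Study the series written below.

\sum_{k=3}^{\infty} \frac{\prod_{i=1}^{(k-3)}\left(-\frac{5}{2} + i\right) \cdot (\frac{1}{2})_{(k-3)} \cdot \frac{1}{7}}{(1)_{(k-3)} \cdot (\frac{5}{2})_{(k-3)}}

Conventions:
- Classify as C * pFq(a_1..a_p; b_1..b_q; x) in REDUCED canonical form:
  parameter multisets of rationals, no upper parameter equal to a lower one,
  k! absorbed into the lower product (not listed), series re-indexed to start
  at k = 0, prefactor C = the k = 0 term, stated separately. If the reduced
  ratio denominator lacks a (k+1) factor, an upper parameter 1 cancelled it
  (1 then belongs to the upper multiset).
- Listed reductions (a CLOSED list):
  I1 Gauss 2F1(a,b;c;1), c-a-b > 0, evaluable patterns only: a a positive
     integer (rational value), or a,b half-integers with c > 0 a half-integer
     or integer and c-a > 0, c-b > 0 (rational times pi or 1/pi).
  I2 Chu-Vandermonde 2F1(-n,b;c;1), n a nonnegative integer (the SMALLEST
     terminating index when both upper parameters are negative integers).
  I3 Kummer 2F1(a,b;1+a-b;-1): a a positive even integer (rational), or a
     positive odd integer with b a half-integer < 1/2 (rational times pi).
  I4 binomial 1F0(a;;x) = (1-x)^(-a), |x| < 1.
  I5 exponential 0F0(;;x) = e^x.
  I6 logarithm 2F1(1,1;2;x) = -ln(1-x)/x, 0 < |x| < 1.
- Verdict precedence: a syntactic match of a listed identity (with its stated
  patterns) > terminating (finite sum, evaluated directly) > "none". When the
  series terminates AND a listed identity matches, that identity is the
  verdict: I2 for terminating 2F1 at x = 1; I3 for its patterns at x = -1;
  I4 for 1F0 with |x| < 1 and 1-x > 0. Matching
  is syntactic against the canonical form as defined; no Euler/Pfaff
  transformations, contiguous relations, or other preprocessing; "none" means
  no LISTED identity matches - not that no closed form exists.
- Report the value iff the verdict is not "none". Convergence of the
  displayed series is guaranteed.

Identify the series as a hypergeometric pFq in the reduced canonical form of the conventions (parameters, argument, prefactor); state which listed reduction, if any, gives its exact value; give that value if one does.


This is \frac{1}{7} * 2F1(-\frac{3}{2}, \frac{1}{2}; \frac{5}{2}; 1) in reduced canonical form. Verdict: this is Gauss's theorem I1 (half-integer case) (x = 1; upper {-\frac{3}{2}, \frac{1}{2}} half-integers, c = \frac{5}{2} in the evaluable pattern). Sum: \frac{15}{448} \cdot \pi.

First insight: x = 1 and (1)_k (C = 1/7, x = 1) is k! itself.
Step ratio: r(k) = 1 * (k-\frac{3}{2}) (k+\frac{1}{2}) / [(k+\frac{5}{2}) (k+1)] - rational in k, leading ratio 1; with t_0 = \frac{1}{7}, classification follows.


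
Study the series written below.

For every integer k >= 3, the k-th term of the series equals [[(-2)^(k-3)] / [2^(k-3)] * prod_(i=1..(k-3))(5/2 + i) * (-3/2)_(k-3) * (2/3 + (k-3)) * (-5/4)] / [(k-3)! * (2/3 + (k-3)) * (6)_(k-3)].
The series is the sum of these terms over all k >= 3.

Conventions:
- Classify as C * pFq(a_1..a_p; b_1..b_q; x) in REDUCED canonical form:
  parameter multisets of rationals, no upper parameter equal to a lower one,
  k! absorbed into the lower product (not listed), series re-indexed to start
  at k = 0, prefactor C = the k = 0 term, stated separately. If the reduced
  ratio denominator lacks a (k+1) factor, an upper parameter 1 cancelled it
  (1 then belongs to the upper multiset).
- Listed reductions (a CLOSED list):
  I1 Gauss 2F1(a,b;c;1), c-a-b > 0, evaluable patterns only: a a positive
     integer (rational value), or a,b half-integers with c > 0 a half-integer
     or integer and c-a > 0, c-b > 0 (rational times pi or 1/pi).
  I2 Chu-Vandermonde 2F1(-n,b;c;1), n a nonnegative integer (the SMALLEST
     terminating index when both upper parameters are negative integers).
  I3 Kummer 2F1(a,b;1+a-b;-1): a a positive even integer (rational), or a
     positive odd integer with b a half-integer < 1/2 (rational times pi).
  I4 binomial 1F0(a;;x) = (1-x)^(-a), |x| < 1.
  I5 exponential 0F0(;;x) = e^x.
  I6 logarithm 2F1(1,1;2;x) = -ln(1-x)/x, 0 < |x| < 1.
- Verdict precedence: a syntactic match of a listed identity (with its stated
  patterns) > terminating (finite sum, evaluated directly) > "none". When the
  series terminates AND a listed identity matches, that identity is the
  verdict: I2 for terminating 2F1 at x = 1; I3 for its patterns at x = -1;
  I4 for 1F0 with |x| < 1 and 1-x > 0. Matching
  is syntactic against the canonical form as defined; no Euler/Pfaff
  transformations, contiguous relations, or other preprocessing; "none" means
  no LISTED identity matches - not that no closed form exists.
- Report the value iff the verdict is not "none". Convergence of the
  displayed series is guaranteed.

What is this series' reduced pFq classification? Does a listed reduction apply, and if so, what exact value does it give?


The series (x = -1) is 2F1: upper {-3/2, 7/2}, lower {6}, prefactor -5/4. Verdict: none here - no I1-I6 shape fits x = -1 with lower {6}.

First insight: t_0 being -5/4, striking the common factor k + 2/3 reduces the term (C = -5/4, x = -1).
Ratio: r(k) = (-1) * (k-3/2) (k+7/2) / [(k+6) (k+1)] - rational in k, leading ratio (-1); with t_0 = -5/4, classification follows.


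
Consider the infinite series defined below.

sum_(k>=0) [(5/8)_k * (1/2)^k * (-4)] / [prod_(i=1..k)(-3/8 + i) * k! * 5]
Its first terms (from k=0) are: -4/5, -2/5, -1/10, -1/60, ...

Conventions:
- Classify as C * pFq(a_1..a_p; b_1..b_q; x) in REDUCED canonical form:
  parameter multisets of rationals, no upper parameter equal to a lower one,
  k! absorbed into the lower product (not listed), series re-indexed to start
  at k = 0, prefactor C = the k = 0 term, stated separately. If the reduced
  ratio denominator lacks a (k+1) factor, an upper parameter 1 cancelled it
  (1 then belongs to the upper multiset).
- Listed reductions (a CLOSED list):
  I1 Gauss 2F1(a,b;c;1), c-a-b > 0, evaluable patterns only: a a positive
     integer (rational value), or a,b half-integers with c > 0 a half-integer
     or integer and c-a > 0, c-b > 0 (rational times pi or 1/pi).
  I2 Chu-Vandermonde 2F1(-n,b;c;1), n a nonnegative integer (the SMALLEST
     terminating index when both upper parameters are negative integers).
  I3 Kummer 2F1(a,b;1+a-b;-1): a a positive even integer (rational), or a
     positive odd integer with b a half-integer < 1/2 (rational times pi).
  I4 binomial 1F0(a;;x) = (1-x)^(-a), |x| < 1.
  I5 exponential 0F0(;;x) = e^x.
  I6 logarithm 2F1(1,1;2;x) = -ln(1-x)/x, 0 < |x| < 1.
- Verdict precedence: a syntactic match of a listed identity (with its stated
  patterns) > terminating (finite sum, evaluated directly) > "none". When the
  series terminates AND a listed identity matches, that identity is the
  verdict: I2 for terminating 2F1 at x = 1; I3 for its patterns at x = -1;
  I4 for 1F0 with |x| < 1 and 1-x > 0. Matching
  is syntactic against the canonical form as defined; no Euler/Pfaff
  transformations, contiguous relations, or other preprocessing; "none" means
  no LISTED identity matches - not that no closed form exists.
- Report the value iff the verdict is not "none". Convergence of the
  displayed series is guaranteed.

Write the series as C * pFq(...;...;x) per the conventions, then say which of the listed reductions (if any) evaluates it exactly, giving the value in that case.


Canonical form: C = -4/5 times 0F0 with upper {-}, lower {-}, x = 1/2. Verdict (x = 1/2): the I5 exponential reduction applies (the 0F0 exponential series at x = 1/2). Sum: (-4/5) * e^(1/2).

Key step: with t_0 = -4/5, the lower running product (C = -4/5) is a rising factorial.
Step ratio: r(k) = (1/2) * 1 / [(k+1)] ; factor over Q: parameters, x = (1/2), and C = -4/5.


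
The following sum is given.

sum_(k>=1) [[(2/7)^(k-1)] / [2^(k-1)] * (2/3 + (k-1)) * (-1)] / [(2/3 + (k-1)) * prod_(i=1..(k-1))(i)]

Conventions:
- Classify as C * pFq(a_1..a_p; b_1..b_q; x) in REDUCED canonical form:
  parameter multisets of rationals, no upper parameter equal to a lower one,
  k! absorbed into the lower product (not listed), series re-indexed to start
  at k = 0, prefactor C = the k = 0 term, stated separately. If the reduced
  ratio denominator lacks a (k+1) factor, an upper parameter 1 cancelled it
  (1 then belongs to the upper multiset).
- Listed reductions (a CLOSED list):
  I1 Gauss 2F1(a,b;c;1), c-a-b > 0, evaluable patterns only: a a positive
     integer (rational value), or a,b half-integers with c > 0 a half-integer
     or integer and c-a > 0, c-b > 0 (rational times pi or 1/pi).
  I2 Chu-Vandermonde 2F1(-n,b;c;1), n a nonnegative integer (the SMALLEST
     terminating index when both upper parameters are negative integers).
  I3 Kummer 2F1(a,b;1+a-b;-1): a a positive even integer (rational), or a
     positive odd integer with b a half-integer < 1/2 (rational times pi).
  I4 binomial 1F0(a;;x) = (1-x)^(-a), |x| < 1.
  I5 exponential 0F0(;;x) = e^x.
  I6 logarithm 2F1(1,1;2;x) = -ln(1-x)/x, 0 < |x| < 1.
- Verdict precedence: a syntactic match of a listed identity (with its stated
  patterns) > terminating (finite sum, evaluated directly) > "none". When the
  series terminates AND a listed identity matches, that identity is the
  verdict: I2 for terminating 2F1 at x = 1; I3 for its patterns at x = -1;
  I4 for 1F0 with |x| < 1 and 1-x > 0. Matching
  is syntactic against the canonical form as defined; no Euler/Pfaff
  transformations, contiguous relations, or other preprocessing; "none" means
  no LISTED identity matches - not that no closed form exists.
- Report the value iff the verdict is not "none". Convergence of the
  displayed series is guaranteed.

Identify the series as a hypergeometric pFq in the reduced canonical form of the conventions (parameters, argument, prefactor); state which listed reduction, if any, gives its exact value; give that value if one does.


Canonical form: C = -1 times 0F0 with upper {-}, lower {-}, x = 1/7. Verdict (x = 1/7): the exponential series (I5) applies (the 0F0 exponential series at x = 1/7). Hence: (-1) * e^(1/7).

First insight: from the first term -1: k + 2/3 divides numerator and denominator alike; prefactor -1 after cancelling.
Consecutive-term ratio: r(k) = (1/7) * 1 / [(k+1)] - rational in k, leading ratio (1/7); with t_0 = -1, classification follows.


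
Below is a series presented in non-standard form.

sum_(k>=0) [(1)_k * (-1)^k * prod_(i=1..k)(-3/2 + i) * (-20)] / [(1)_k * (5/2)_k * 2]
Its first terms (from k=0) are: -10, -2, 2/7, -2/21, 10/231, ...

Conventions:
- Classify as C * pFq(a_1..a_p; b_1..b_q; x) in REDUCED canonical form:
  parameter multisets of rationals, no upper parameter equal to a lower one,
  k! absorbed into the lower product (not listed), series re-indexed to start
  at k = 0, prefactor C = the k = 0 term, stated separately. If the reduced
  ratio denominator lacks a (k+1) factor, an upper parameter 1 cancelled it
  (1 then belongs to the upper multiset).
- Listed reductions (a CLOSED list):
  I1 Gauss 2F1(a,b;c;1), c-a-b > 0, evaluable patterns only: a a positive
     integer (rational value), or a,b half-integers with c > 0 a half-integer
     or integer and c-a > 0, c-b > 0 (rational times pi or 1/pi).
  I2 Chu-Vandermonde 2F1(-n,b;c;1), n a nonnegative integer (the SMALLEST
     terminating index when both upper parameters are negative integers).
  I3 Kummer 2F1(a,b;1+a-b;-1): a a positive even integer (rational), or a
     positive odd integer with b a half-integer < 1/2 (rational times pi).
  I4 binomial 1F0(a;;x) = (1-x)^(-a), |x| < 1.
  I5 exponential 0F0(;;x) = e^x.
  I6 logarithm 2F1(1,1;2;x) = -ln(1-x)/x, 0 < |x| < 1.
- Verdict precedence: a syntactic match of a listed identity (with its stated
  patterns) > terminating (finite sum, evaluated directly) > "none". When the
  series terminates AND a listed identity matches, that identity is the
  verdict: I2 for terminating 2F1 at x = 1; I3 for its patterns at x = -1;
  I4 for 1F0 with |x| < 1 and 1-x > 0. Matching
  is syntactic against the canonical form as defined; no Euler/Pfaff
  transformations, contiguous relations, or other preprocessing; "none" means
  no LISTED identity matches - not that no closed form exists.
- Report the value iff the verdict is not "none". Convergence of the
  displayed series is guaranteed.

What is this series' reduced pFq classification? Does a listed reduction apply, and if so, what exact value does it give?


Classification (C = -10): 2F1 with upper {-1/2, 1}, lower {5/2}, argument x = -1. Verdict: Kummer (I3) applies (x = -1; c = 5/2 equals 1+a-b for upper {-1/2, 1}: listed pattern). Value: (-15/4) * pi.

Key step: t_0 being -10, the running product (C = -10, x = -1) telescopes to a rising factorial.
Step ratio: r(k) = (-1) * (k-1/2) (k+1) / [(k+5/2) (k+1)] - rational; roots negated = parameters, x = (-1), C = -10.


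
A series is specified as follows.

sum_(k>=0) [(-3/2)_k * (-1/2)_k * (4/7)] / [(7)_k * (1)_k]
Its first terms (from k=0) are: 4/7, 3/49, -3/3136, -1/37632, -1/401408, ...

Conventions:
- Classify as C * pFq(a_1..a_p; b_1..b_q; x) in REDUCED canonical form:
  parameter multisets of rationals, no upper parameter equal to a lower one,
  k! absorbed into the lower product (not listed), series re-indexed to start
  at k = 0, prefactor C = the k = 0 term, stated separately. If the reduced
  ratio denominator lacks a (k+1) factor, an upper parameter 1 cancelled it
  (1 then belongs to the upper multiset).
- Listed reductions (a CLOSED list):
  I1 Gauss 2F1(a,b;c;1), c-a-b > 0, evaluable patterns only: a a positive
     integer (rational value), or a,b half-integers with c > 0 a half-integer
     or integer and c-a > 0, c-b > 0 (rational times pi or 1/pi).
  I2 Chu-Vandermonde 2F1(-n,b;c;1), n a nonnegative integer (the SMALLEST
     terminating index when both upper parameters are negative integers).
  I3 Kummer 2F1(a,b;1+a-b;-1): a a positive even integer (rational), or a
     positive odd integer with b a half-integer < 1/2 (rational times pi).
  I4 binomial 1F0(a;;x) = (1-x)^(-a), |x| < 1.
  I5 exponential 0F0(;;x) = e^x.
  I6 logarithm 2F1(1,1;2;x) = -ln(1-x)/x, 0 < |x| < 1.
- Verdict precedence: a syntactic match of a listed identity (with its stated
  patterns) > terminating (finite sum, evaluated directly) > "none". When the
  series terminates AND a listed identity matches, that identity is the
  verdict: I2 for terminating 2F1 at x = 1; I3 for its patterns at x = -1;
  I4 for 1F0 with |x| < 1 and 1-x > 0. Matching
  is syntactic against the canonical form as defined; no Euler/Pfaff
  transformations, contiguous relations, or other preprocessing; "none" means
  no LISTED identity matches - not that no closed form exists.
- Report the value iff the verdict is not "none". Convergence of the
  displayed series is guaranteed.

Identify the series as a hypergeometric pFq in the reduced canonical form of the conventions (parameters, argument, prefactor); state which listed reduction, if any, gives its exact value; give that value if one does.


The series (x = 1) is 2F1: upper {-3/2, -1/2}, lower {7}, prefactor 4/7. Verdict (x = 1): Gauss's theorem I1 (half-integer case) applies (x = 1; upper {-3/2, -1/2} half-integers, c = 7 in the evaluable pattern). Its exact value is (268435456/135270135) / pi.

First insight: from the first term 4/7: (1)_k (prefactor 4/7) is k! itself.
Consecutive-term ratio: r(k) = 1 * (k-3/2) (k-1/2) / [(k+7) (k+1)] ; factor over Q: parameters, x = 1, and C = 4/7.


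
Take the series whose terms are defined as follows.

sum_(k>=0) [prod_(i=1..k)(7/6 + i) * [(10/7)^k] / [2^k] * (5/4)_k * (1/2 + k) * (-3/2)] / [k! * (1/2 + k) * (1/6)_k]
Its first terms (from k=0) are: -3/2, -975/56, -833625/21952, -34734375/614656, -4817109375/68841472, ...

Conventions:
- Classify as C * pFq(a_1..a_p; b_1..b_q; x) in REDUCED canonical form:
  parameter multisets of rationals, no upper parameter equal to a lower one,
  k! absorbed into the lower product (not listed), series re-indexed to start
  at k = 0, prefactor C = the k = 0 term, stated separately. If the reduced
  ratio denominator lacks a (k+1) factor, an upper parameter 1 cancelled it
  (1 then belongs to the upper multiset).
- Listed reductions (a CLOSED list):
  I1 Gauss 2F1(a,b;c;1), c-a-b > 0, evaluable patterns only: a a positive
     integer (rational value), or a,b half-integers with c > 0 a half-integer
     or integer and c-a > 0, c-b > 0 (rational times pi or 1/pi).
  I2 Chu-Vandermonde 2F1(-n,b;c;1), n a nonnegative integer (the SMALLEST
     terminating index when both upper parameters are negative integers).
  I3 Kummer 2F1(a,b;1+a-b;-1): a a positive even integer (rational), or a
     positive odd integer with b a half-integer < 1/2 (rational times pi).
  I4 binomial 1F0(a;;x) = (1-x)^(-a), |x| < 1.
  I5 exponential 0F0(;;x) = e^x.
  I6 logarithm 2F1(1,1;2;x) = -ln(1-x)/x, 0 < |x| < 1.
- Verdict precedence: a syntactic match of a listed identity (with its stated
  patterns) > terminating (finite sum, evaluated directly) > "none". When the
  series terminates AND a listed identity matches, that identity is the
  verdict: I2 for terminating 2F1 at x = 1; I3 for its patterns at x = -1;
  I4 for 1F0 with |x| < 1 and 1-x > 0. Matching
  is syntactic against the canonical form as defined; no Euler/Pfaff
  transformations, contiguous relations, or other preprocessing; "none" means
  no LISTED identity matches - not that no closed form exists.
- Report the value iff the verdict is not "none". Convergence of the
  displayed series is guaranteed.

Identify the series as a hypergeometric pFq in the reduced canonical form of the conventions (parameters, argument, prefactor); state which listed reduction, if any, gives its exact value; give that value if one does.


With C = -3/2: the canonical form is 2F1(5/4, 13/6; 1/6; 5/7). Verdict: none. A 2F1 with upper {5/4, 13/6} fits none of I1-I6 at x = 5/7; the sum runs forever.

Key observation: with t_0 = -3/2, the running product (C = -3/2, x = 5/7) telescopes to a rising factorial.
Consecutive-term ratio: r(k) = (5/7) * (k+5/4) (k+13/6) / [(k+1/6) (k+1)] - rational in k, leading ratio (5/7); with t_0 = -3/2, classification follows.


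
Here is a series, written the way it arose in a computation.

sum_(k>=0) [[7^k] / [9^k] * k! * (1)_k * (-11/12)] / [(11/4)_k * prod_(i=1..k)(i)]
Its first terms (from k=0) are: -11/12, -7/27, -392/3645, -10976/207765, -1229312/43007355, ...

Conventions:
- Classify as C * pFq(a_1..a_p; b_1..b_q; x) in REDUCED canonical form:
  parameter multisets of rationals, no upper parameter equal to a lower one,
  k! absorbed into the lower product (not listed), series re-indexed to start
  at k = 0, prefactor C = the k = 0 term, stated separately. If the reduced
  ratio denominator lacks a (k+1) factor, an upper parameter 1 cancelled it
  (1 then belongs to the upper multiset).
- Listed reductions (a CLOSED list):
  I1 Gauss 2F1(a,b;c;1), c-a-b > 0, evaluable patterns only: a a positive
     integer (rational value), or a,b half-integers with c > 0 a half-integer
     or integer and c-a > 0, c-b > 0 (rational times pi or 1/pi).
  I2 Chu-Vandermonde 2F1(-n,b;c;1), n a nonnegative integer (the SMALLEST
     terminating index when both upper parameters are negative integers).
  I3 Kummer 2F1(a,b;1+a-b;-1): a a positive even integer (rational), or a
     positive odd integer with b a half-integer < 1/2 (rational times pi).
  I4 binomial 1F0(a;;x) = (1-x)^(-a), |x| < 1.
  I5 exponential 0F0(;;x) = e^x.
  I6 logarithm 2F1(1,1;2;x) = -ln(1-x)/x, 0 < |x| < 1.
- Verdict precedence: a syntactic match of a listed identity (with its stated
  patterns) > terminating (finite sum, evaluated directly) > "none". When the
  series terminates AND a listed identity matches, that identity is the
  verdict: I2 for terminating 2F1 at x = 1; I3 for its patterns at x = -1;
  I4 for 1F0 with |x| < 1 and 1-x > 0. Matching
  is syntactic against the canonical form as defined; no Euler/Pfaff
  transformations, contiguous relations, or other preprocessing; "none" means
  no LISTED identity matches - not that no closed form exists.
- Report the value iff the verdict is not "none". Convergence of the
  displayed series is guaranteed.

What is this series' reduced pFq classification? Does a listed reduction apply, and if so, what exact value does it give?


Reduced: x = 7/9, 2F1, upper = {1, 1}, lower = {11/4}, C = -11/12. Verdict: none - at argument 7/9 the multisets {1, 1} ; {11/4} match no listed identity.

Key step: x = (7/9) and the factorial ratio (C = -11/12) (k+a-1)!/(a-1)! is a rising factorial (a)_k.
Step ratio: r(k) = (7/9) * (k+1) (k+1) / [(k+11/4) (k+1)] - rational in k. x = (7/9); t_0 = -11/12; negate the roots.


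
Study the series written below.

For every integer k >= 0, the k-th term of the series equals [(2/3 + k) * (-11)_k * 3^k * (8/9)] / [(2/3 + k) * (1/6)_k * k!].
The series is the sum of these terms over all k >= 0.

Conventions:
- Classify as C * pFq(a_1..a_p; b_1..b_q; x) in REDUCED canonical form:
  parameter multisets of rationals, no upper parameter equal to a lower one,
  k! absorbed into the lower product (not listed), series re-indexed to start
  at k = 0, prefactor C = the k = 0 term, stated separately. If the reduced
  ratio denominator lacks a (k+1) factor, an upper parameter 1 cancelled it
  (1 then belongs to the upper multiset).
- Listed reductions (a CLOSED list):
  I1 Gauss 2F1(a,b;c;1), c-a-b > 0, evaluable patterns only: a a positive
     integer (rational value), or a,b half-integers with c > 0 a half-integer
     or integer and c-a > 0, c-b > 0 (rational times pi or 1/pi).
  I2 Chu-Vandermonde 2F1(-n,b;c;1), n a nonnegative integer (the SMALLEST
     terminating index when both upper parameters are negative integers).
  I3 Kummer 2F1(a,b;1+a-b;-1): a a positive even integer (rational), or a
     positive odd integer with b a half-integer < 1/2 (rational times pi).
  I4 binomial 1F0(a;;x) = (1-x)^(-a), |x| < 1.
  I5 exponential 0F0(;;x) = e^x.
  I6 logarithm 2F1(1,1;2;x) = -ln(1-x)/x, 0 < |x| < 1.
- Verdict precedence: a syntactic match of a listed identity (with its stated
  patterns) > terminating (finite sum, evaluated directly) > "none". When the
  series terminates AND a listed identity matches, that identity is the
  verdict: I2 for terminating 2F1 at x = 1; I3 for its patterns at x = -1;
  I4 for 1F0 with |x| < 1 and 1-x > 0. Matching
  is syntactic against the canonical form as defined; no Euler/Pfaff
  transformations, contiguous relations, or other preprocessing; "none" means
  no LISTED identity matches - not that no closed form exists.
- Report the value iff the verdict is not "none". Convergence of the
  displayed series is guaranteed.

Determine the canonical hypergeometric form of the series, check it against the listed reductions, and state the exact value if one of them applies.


Canonical form: C = 8/9 times 1F1 with upper {-11}, lower {1/6}, x = 3. Verdict: terminating at k = 11: the factor (-11)_k kills every later term; summing the 12 survivors is exact. Exact value: 4507566596726792/242635664415375.

Key observation: from the first term 8/9: k + 2/3 divides numerator and denominator alike; C = 8/9, x = 3 after cancelling.
Adjacent-term ratio: r(k) = 3 * (k-11) / [(k+1/6) (k+1)] - poly over poly, x = 3 from leading terms; C = 8/9 at k = 0.


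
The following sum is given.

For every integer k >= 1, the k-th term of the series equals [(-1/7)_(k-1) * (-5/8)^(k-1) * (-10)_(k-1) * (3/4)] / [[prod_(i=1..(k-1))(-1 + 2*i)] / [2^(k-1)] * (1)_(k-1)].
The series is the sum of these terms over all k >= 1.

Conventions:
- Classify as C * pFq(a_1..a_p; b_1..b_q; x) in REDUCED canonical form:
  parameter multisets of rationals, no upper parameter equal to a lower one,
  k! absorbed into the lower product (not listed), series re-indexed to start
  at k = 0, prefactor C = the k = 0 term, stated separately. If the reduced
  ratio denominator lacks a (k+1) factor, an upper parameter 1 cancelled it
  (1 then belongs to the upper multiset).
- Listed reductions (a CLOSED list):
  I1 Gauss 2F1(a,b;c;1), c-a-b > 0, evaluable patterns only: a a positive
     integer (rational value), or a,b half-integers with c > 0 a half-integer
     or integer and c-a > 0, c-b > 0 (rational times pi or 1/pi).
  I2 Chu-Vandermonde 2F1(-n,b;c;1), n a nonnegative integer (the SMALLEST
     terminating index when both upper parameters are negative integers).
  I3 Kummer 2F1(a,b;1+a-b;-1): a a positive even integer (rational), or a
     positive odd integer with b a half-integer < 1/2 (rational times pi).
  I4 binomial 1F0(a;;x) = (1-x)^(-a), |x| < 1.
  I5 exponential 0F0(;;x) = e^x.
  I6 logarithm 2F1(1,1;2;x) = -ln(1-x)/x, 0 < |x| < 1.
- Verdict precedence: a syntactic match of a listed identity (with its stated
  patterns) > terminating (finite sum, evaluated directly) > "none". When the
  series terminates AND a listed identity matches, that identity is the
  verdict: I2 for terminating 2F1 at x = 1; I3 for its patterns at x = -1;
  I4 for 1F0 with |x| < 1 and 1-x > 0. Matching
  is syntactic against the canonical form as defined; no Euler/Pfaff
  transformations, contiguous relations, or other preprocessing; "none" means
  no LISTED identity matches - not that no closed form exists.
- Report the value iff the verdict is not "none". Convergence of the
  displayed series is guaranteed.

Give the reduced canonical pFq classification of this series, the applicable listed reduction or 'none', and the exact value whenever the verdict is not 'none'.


Prefactor 3/4, argument -5/8: 2F1 with upper {-10, -1/7} over lower {1/2}. Verdict: terminating at k = 10: the factor (-10)_k kills every later term; summing the 11 survivors is exact. Sum: -34872273889934097/3385436481839104.

Key step: t_0 = 3/4 here, and (1)_k (C = 3/4) is k! itself.
Consecutive-term ratio: r(k) = (-5/8) * (k-10) (k-1/7) / [(k+1/2) (k+1)] - rational; roots negated = parameters, x = (-5/8), C = 3/4.


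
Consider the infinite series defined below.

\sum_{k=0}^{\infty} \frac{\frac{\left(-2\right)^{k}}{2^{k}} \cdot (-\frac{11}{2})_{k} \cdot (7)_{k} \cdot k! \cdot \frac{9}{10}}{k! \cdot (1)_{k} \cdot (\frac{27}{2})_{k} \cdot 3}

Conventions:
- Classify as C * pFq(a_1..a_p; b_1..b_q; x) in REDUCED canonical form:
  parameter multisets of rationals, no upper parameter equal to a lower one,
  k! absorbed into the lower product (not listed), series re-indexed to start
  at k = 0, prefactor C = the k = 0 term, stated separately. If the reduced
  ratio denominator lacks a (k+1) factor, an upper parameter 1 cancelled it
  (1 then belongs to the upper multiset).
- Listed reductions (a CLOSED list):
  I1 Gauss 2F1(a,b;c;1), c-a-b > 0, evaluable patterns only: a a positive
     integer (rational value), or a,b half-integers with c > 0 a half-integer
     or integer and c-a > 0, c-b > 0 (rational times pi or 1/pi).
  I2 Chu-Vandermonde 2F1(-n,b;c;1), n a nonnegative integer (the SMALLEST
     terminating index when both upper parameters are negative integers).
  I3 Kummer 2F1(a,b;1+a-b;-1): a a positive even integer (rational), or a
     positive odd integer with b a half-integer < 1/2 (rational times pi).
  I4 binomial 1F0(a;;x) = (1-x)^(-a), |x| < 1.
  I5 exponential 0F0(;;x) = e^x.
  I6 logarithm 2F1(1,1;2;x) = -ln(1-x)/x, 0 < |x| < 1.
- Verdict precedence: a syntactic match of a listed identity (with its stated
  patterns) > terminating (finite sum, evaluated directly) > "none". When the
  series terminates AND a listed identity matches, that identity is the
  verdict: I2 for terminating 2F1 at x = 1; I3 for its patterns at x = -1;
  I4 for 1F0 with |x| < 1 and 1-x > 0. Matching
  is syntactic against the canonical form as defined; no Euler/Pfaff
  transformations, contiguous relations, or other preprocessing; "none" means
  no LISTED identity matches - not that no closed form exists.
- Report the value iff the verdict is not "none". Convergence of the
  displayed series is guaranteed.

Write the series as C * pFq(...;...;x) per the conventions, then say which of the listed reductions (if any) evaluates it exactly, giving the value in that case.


First insight: x = -1 and the two k-th powers (prefactor 3/10) combine into one argument.
Term ratio: r(k) = -1 * (k-\frac{11}{2}) (k+7) / [(k+\frac{27}{2}) (k+1)] - rational in k, leading ratio -1; with t_0 = \frac{3}{10}, classification follows.

x = -1 here; the reduced form reads 2F1, upper {-\frac{11}{2}, 7}, lower {\frac{27}{2}}, C = \frac{3}{10}. Verdict (x = -1): the Kummer evaluation I3 applies (x = -1; c = \frac{27}{2} equals 1+a-b for upper {-\frac{11}{2}, 7}: listed pattern). Exact value: \frac{557732175}{536870912} \cdot \pi.


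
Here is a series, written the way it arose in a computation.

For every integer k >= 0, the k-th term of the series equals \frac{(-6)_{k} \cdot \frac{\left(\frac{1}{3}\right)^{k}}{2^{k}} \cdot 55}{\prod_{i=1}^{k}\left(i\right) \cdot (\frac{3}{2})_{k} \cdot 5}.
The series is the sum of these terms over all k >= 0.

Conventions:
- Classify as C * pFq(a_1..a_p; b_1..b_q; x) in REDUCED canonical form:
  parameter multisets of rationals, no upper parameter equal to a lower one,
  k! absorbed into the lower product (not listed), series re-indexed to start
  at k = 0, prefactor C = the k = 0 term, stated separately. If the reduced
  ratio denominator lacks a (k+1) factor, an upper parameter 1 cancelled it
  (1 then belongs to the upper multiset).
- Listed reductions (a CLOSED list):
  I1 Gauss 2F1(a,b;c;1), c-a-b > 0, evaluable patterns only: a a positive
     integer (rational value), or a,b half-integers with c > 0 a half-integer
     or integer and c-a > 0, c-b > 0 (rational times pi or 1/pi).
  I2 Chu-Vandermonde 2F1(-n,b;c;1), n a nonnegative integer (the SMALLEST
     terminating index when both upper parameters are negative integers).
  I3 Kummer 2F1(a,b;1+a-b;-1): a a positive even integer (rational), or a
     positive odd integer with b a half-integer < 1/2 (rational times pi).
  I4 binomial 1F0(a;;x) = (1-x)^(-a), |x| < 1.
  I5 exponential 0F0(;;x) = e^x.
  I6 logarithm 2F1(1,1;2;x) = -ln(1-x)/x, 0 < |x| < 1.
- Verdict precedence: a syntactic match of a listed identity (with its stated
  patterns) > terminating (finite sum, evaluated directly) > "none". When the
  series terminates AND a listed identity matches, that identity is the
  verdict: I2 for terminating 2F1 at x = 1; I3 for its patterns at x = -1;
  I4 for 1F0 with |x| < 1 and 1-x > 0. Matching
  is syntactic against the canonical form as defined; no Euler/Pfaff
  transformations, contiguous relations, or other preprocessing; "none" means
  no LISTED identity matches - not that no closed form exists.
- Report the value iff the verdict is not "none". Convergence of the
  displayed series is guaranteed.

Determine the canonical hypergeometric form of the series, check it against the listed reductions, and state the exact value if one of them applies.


The series (x = \frac{1}{6}) is 1F1: upper {-6}, lower {\frac{3}{2}}, prefactor 11. Verdict: terminating at k = 6: the factor (-6)_k kills every later term; summing the 7 survivors is exact. Value: \frac{43107832}{8955765}.

Key observation: x = \frac{1}{6} and the two k-th powers (C = 11) combine into one argument.
Adjacent-term ratio: r(k) = \frac{1}{6} * (k-6) / [(k+\frac{3}{2}) (k+1)] - rational; roots negated = parameters, x = \frac{1}{6}, C = 11.


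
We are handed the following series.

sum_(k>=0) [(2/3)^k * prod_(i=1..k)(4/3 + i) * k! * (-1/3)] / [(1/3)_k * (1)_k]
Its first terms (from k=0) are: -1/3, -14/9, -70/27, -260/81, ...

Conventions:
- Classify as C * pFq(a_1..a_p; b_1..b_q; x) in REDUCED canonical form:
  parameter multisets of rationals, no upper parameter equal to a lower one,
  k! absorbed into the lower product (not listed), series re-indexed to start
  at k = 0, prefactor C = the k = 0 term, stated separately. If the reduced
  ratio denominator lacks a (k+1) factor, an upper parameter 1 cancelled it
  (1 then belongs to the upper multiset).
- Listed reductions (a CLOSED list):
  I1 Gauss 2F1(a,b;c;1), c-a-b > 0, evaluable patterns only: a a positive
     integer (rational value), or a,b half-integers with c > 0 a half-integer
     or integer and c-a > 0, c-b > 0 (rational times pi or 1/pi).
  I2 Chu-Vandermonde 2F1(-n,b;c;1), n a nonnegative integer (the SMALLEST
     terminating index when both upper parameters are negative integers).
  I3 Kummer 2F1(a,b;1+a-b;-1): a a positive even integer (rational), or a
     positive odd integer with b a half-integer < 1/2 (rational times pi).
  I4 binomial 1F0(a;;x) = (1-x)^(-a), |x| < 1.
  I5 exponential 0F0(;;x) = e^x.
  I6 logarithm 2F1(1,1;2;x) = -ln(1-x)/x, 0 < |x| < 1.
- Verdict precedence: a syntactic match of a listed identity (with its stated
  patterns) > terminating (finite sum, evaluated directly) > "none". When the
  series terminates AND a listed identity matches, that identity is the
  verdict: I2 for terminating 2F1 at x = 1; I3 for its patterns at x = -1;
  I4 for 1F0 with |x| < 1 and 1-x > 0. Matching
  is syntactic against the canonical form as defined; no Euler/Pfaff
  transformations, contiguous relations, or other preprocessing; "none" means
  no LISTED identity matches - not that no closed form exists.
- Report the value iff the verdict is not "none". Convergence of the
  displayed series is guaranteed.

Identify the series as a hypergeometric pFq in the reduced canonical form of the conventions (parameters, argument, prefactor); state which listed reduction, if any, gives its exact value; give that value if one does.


x = 2/3 here; the reduced form reads 2F1, upper {1, 7/3}, lower {1/3}, C = -1/3. Verdict: none here - no I1-I6 shape fits x = 2/3 with lower {1/3}.

First insight: with t_0 = -1/3, the factorial ratio (C = -1/3, x = 2/3) (k+a-1)!/(a-1)! is a rising factorial (a)_k.
Step ratio: r(k) = (2/3) * (k+1) (k+7/3) / [(k+1/3) (k+1)] - rational; roots negated = parameters, x = (2/3), C = -1/3.
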